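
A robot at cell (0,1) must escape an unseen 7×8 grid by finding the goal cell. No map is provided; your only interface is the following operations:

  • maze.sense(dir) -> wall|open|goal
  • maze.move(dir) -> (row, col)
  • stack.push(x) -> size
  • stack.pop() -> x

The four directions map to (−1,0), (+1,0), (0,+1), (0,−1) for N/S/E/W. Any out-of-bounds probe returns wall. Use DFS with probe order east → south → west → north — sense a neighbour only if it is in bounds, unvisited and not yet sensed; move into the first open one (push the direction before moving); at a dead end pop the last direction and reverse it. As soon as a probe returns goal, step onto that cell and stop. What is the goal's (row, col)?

! 1. maze.sense(dir='east') == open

! 2. stack.push(x='east') == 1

! 3. maze.move(dir='east') == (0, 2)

! 4. maze.sense(dir='east') == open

! 5. stack.push(x='east') == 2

! 6. maze.move(dir='east') == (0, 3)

! 7. maze.sense(dir='east') == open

! 8. stack.push(x='east') == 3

! 9. maze.move(dir='east') == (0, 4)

! 10. maze.sense(dir='east') == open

! 11. stack.push(x='east') == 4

! 12. maze.move(dir='east') == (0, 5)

! 13. maze.sense(dir='east') == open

! 14. stack.push(x='east') == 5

! 15. maze.move(dir='east') == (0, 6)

! 16. maze.sense(dir='east') == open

! 17. stack.push(x='east') == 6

! 18. maze.move(dir='east') == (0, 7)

! 19. maze.sense(dir='south') == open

! 20. stack.push(x='south') == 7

! 21. maze.move(dir='south') == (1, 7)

! 22. maze.sense(dir='south') == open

! 23. stack.push(x='south') == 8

! 24. maze.move(dir='south') == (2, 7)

! 25. maze.sense(dir='south') == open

! 26. stack.push(x='south') == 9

! 27. maze.move(dir='south') == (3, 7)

! 28. maze.sense(dir='south') == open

! 29. stack.push(x='south') == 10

! 30. maze.move(dir='south') == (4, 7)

! 31. maze.sense(dir='south') == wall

! 32. maze.sense(dir='west') == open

! 33. stack.push(x='west') == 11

! 34. maze.move(dir='west') == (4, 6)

! 35. maze.sense(dir='south') == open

! 36. stack.push(x='south') == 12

! 37. maze.move(dir='south') == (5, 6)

! 38. maze.sense(dir='south') == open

! 39. stack.push(x='south') == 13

! 40. maze.move(dir='south') == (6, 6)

! 41. maze.sense(dir='east') == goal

! 42. maze.move(dir='east') == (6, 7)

Answer: (6, 7)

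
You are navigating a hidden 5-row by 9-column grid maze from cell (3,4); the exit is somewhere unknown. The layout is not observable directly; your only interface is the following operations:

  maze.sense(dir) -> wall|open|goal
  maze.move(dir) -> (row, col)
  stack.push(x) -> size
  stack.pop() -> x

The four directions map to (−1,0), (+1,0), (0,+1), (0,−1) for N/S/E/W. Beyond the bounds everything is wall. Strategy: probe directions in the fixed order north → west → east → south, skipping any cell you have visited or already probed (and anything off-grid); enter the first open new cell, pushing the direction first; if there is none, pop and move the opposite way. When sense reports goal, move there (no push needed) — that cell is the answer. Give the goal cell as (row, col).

! maze.sense(north) -> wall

! maze.sense(west) -> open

! stack.push(west) -> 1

! maze.move(west) -> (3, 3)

! maze.sense(north) -> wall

! maze.sense(west) -> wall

! maze.sense(south) -> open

! stack.push(south) -> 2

! maze.move(south) -> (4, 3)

! maze.sense(west) -> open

! stack.push(west) -> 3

! maze.move(west) -> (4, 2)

! maze.sense(west) -> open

! stack.push(west) -> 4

! maze.move(west) -> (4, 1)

! maze.sense(north) -> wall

! maze.sense(west) -> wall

! stack.pop() -> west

! maze.move(east) -> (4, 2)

! stack.pop() -> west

! maze.move(east) -> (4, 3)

! maze.sense(east) -> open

! stack.push(east) -> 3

! maze.move(east) -> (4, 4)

! maze.sense(east) -> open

! stack.push(east) -> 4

! maze.move(east) -> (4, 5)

! maze.sense(north) -> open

! stack.push(north) -> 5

! maze.move(north) -> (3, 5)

! maze.sense(north) -> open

! stack.push(north) -> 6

! maze.move(north) -> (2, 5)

! maze.sense(north) -> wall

! maze.sense(east) -> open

! stack.push(east) -> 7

! maze.move(east) -> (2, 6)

! maze.sense(north) -> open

! stack.push(north) -> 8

! maze.move(north) -> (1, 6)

! maze.sense(north) -> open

! stack.push(north) -> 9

! maze.move(north) -> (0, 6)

! maze.sense(west) -> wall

! maze.sense(east) -> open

! stack.push(east) -> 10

! maze.move(east) -> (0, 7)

! maze.sense(east) -> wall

! maze.sense(south) -> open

! stack.push(south) -> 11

! maze.move(south) -> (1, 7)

! maze.sense(east) -> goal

! maze.move(east) -> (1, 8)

Answer: (1, 8)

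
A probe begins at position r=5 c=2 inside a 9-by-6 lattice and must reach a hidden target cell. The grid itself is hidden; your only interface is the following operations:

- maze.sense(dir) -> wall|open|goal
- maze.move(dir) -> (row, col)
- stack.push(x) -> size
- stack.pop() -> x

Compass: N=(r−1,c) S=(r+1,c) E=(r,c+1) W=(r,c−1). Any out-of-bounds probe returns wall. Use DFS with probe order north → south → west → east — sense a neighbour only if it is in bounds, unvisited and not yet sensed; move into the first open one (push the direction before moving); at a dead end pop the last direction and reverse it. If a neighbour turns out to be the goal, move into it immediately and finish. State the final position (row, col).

>>> sense north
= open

>>> push north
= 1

>>> move north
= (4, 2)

>>> sense north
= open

>>> push north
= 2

>>> move north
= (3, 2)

>>> sense north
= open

>>> push north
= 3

>>> move north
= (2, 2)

>>> sense north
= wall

>>> sense west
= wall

>>> sense east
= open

>>> push east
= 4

>>> move east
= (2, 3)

>>> sense north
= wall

>>> sense south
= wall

>>> sense east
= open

>>> push east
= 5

>>> move east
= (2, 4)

>>> sense north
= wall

>>> sense south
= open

>>> push south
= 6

>>> move south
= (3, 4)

>>> sense south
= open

>>> push south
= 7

>>> move south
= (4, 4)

>>> sense south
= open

>>> push south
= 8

>>> move south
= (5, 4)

>>> sense south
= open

>>> push south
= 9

>>> move south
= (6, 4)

>>> sense south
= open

>>> push south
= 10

>>> move south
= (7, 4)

>>> sense south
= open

>>> push south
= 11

>>> move south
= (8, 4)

>>> sense west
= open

>>> push west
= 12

>>> move west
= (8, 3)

>>> sense north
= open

>>> push north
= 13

>>> move north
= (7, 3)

>>> sense north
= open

>>> push north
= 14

>>> move north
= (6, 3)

>>> sense north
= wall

>>> sense west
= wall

>>> pop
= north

>>> move south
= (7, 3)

>>> sense west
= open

>>> push west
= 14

>>> move west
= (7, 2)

>>> sense south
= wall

>>> sense west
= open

>>> push west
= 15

>>> move west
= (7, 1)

>>> sense north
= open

>>> push north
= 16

>>> move north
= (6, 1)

>>> sense north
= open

>>> push north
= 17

>>> move north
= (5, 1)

>>> sense north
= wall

>>> sense west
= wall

>>> pop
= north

>>> move south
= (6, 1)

>>> sense west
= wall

>>> pop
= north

>>> move south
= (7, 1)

>>> sense south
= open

>>> push south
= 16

>>> move south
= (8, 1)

>>> sense west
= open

>>> push west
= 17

>>> move west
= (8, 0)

>>> sense north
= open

>>> push north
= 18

>>> move north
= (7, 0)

>>> pop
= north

>>> move south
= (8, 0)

>>> pop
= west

>>> move east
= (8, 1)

>>> pop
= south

>>> move north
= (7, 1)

>>> pop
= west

>>> move east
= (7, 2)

>>> pop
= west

>>> move east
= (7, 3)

>>> pop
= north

>>> move south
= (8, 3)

>>> pop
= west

>>> move east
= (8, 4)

>>> sense east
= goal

>>> move east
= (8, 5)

Answer: (8, 5)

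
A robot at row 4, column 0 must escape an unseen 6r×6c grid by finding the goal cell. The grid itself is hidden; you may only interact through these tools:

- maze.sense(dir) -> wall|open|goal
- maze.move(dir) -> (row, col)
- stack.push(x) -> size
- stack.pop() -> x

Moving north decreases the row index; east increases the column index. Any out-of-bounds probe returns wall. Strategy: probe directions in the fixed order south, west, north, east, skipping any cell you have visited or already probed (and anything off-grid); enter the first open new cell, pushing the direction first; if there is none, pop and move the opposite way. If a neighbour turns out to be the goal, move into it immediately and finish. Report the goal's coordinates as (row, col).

>> maze.sense(dir→south)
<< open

>> stack.push(x→south)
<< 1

>> maze.move(dir→south)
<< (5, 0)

>> maze.sense(dir→east)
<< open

>> stack.push(x→east)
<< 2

>> maze.move(dir→east)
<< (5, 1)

>> maze.sense(dir→north)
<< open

>> stack.push(x→north)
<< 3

>> maze.move(dir→north)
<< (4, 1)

>> maze.sense(dir→north)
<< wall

>> maze.sense(dir→east)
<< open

>> stack.push(x→east)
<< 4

>> maze.move(dir→east)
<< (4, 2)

>> maze.sense(dir→south)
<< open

>> stack.push(x→south)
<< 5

>> maze.move(dir→south)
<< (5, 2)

>> maze.sense(dir→east)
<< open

>> stack.push(x→east)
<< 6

>> maze.move(dir→east)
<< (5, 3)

>> maze.sense(dir→north)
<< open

>> stack.push(x→north)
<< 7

>> maze.move(dir→north)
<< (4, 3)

>> maze.sense(dir→north)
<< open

>> stack.push(x→north)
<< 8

>> maze.move(dir→north)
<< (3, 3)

>> maze.sense(dir→west)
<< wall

>> maze.sense(dir→north)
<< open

>> stack.push(x→north)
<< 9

>> maze.move(dir→north)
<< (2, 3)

>> maze.sense(dir→west)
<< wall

>> maze.sense(dir→north)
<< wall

>> maze.sense(dir→east)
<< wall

>> stack.pop()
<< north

>> maze.move(dir→south)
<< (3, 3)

>> maze.sense(dir→east)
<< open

>> stack.push(x→east)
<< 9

>> maze.move(dir→east)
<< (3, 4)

>> maze.sense(dir→south)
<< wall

>> maze.sense(dir→east)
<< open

>> stack.push(x→east)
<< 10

>> maze.move(dir→east)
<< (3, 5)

>> maze.sense(dir→south)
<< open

>> stack.push(x→south)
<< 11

>> maze.move(dir→south)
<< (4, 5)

>> maze.sense(dir→south)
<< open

>> stack.push(x→south)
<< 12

>> maze.move(dir→south)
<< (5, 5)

>> maze.sense(dir→west)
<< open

>> stack.push(x→west)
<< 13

>> maze.move(dir→west)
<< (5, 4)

>> stack.pop()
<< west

>> maze.move(dir→east)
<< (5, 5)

>> stack.pop()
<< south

>> maze.move(dir→north)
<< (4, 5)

>> stack.pop()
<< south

>> maze.move(dir→north)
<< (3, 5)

>> maze.sense(dir→north)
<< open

>> stack.push(x→north)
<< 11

>> maze.move(dir→north)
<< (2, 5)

>> maze.sense(dir→north)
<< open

>> stack.push(x→north)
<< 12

>> maze.move(dir→north)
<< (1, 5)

>> maze.sense(dir→west)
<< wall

>> maze.sense(dir→north)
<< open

>> stack.push(x→north)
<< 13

>> maze.move(dir→north)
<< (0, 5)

>> maze.sense(dir→west)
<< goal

>> maze.move(dir→west)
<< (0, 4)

Answer: (0, 4)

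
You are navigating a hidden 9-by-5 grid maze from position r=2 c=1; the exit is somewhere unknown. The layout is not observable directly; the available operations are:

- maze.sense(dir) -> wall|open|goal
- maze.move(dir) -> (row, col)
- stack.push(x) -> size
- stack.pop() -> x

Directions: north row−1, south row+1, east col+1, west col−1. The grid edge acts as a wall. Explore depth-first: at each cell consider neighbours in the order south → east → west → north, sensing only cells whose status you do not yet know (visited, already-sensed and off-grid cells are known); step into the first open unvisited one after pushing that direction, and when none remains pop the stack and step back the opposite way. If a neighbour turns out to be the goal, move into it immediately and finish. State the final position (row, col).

Do: maze.sense[dir: south]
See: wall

Do: maze.sense[dir: east]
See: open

Do: stack.push[x: east]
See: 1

Do: maze.move[dir: east]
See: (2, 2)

Do: maze.sense[dir: south]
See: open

Do: stack.push[x: south]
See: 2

Do: maze.move[dir: south]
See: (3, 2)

Do: maze.sense[dir: south]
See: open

Do: stack.push[x: south]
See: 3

Do: maze.move[dir: south]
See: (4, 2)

Do: maze.sense[dir: south]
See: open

Do: stack.push[x: south]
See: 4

Do: maze.move[dir: south]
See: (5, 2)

Do: maze.sense[dir: south]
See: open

Do: stack.push[x: south]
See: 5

Do: maze.move[dir: south]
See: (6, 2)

Do: maze.sense[dir: south]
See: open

Do: stack.push[x: south]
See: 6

Do: maze.move[dir: south]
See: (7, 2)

Do: maze.sense[dir: south]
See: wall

Do: maze.sense[dir: east]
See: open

Do: stack.push[x: east]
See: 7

Do: maze.move[dir: east]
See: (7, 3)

Do: maze.sense[dir: south]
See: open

Do: stack.push[x: south]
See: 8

Do: maze.move[dir: south]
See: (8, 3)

Do: maze.sense[dir: east]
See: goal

Do: maze.move[dir: east]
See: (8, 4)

Answer: (8, 4)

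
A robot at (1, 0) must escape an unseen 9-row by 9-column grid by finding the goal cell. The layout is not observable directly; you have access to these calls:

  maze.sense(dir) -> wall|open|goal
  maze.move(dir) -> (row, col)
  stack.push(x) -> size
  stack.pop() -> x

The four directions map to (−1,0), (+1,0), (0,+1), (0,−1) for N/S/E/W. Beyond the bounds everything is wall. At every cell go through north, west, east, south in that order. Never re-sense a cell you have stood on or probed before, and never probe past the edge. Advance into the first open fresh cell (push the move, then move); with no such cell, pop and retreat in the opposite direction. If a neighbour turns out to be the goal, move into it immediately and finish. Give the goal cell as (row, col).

Action: sense[north]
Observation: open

Action: push[north]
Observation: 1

Action: move[north]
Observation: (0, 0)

Action: sense[east]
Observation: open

Action: push[east]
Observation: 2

Action: move[east]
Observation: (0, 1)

Action: sense[east]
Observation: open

Action: push[east]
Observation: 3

Action: move[east]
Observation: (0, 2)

Action: sense[east]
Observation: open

Action: push[east]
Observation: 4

Action: move[east]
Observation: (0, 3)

Action: sense[east]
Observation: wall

Action: sense[south]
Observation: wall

Action: pop[]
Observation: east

Action: move[west]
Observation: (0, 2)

Action: sense[south]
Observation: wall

Action: pop[]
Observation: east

Action: move[west]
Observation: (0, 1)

Action: sense[south]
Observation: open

Action: push[south]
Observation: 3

Action: move[south]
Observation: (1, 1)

Action: sense[south]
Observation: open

Action: push[south]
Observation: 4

Action: move[south]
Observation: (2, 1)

Action: sense[west]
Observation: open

Action: push[west]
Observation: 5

Action: move[west]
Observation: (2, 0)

Action: sense[south]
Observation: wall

Action: pop[]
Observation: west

Action: move[east]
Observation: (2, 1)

Action: sense[east]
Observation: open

Action: push[east]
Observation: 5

Action: move[east]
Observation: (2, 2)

Action: sense[east]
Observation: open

Action: push[east]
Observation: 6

Action: move[east]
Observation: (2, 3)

Action: sense[east]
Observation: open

Action: push[east]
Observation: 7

Action: move[east]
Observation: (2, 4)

Action: sense[north]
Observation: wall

Action: sense[east]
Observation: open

Action: push[east]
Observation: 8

Action: move[east]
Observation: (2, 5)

Action: sense[north]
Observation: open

Action: push[north]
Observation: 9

Action: move[north]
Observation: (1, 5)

Action: sense[north]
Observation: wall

Action: sense[east]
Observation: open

Action: push[east]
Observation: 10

Action: move[east]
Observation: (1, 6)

Action: sense[north]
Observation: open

Action: push[north]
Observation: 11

Action: move[north]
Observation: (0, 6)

Action: sense[east]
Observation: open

Action: push[east]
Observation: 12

Action: move[east]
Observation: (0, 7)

Action: sense[east]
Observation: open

Action: push[east]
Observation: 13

Action: move[east]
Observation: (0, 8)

Action: sense[south]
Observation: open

Action: push[south]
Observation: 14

Action: move[south]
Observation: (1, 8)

Action: sense[west]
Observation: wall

Action: sense[south]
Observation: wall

Action: pop[]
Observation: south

Action: move[north]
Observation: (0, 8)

Action: pop[]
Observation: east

Action: move[west]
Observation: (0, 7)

Action: pop[]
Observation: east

Action: move[west]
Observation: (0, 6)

Action: pop[]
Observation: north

Action: move[south]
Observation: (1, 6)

Action: sense[south]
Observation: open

Action: push[south]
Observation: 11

Action: move[south]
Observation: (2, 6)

Action: sense[east]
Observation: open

Action: push[east]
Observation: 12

Action: move[east]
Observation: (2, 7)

Action: sense[south]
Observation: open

Action: push[south]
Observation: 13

Action: move[south]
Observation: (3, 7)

Action: sense[west]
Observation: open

Action: push[west]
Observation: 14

Action: move[west]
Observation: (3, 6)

Action: sense[west]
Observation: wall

Action: sense[south]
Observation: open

Action: push[south]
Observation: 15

Action: move[south]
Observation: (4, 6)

Action: sense[west]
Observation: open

Action: push[west]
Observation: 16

Action: move[west]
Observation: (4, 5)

Action: sense[west]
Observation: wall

Action: sense[south]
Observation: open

Action: push[south]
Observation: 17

Action: move[south]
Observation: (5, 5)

Action: sense[west]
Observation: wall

Action: sense[east]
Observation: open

Action: push[east]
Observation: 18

Action: move[east]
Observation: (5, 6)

Action: sense[east]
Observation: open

Action: push[east]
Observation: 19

Action: move[east]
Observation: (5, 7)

Action: sense[north]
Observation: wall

Action: sense[east]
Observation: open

Action: push[east]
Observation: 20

Action: move[east]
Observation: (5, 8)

Action: sense[north]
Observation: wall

Action: sense[south]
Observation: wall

Action: pop[]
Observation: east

Action: move[west]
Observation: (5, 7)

Action: sense[south]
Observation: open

Action: push[south]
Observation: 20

Action: move[south]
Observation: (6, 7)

Action: sense[west]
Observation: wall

Action: sense[south]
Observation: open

Action: push[south]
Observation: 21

Action: move[south]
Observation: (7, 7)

Action: sense[west]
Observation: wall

Action: sense[east]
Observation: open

Action: push[east]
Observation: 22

Action: move[east]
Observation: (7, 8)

Action: sense[south]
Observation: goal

Action: move[south]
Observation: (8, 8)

Answer: (8, 8)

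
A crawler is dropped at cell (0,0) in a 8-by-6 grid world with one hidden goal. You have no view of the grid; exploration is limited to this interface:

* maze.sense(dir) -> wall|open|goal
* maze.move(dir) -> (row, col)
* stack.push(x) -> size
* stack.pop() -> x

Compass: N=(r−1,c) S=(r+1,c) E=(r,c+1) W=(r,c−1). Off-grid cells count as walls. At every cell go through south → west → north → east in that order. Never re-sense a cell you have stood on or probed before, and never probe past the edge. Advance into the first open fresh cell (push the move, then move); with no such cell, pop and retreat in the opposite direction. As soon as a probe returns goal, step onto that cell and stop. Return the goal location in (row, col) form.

·→ maze.sense(dir=south)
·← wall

·→ maze.sense(dir=east)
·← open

·→ stack.push(x=east)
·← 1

·→ maze.move(dir=east)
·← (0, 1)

·→ maze.sense(dir=south)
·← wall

·→ maze.sense(dir=east)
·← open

·→ stack.push(x=east)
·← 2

·→ maze.move(dir=east)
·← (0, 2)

·→ maze.sense(dir=south)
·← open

·→ stack.push(x=south)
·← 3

·→ maze.move(dir=south)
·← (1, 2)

·→ maze.sense(dir=south)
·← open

·→ stack.push(x=south)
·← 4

·→ maze.move(dir=south)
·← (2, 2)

·→ maze.sense(dir=south)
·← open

·→ stack.push(x=south)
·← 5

·→ maze.move(dir=south)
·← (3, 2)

·→ maze.sense(dir=south)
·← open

·→ stack.push(x=south)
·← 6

·→ maze.move(dir=south)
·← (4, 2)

·→ maze.sense(dir=south)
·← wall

·→ maze.sense(dir=west)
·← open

·→ stack.push(x=west)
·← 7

·→ maze.move(dir=west)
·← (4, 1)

·→ maze.sense(dir=south)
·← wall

·→ maze.sense(dir=west)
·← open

·→ stack.push(x=west)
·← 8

·→ maze.move(dir=west)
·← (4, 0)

·→ maze.sense(dir=south)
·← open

·→ stack.push(x=south)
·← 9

·→ maze.move(dir=south)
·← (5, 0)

·→ maze.sense(dir=south)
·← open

·→ stack.push(x=south)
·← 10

·→ maze.move(dir=south)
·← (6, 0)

·→ maze.sense(dir=south)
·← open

·→ stack.push(x=south)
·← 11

·→ maze.move(dir=south)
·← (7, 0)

·→ maze.sense(dir=east)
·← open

·→ stack.push(x=east)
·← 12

·→ maze.move(dir=east)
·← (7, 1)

·→ maze.sense(dir=north)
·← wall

·→ maze.sense(dir=east)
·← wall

·→ stack.pop()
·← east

·→ maze.move(dir=west)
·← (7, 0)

·→ stack.pop()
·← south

·→ maze.move(dir=north)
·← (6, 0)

·→ stack.pop()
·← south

·→ maze.move(dir=north)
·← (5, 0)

·→ stack.pop()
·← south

·→ maze.move(dir=north)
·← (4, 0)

·→ maze.sense(dir=north)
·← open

·→ stack.push(x=north)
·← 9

·→ maze.move(dir=north)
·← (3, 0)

·→ maze.sense(dir=north)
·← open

·→ stack.push(x=north)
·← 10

·→ maze.move(dir=north)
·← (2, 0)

·→ maze.sense(dir=east)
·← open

·→ stack.push(x=east)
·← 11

·→ maze.move(dir=east)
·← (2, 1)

·→ maze.sense(dir=south)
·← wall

·→ stack.pop()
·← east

·→ maze.move(dir=west)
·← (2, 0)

·→ stack.pop()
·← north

·→ maze.move(dir=south)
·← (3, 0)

·→ stack.pop()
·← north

·→ maze.move(dir=south)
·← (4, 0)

·→ stack.pop()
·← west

·→ maze.move(dir=east)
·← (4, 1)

·→ stack.pop()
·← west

·→ maze.move(dir=east)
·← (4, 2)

·→ maze.sense(dir=east)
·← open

·→ stack.push(x=east)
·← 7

·→ maze.move(dir=east)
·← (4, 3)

·→ maze.sense(dir=south)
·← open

·→ stack.push(x=south)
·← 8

·→ maze.move(dir=south)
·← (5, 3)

·→ maze.sense(dir=south)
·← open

·→ stack.push(x=south)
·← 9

·→ maze.move(dir=south)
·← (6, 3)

·→ maze.sense(dir=south)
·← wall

·→ maze.sense(dir=west)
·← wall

·→ maze.sense(dir=east)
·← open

·→ stack.push(x=east)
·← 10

·→ maze.move(dir=east)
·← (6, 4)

·→ maze.sense(dir=south)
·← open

·→ stack.push(x=south)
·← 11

·→ maze.move(dir=south)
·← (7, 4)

·→ maze.sense(dir=east)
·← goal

·→ maze.move(dir=east)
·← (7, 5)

Answer: (7, 5)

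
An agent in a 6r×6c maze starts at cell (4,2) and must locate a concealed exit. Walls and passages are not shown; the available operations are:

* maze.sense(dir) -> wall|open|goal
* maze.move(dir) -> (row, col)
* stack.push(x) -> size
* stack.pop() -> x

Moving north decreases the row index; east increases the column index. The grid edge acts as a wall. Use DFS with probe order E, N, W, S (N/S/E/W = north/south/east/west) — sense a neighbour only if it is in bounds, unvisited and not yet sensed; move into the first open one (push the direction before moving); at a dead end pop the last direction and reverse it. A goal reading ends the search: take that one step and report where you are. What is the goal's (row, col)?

Invoking maze.sense using dir→east, : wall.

I call maze.sense using dir→north, : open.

I run stack.push using x→north, and observe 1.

I call maze.move using dir→north, : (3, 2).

I call maze.sense using dir→east, and get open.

Using stack.push using x→east, → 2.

I run maze.move using dir→east, giving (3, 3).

I invoke maze.sense using dir→east, → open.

I invoke stack.push using x→east, which returns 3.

Next I call maze.move using dir→east, giving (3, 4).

I call maze.sense using dir→east, and see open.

I call stack.push using x→east, — result: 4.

Next I call maze.move using dir→east, and observe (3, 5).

I use maze.sense using dir→north, and get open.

I invoke stack.push using x→north, → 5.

Then maze.move using dir→north, giving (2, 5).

Using maze.sense using dir→north, and get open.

Next I call stack.push using x→north, — result: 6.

Calling maze.move using dir→north, and see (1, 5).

I try maze.sense using dir→north, — result: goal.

I run maze.move using dir→north, and see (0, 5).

Answer: (0, 5)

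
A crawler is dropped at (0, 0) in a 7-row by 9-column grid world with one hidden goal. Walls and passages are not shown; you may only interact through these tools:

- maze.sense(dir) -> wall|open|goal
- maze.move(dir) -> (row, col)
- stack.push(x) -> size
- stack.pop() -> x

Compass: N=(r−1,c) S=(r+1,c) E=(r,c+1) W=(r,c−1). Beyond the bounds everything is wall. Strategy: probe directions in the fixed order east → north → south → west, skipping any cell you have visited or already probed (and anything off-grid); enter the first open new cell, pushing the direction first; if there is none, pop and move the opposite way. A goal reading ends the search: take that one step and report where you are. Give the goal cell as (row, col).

I call maze.sense(dir='east'), giving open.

I run stack.push(x='east'), — result: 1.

Calling maze.move(dir='east'), and get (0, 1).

Now I run maze.sense(dir='east'), yielding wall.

Using maze.sense(dir='south'), and get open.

Invoking stack.push(x='south'), → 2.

Using maze.move(dir='south'), which returns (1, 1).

Calling maze.sense(dir='east'), and see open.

Then stack.push(x='east'), and get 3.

I call maze.move(dir='east'), — result: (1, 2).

Next I call maze.sense(dir='east'), and get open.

Invoking stack.push(x='east'), → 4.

Now I run maze.move(dir='east'), → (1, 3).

I call maze.sense(dir='east'), : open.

I run stack.push(x='east'), which returns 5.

Next I call maze.move(dir='east'), and get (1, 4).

I invoke maze.sense(dir='east'), which returns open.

Next I call stack.push(x='east'), yielding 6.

I use maze.move(dir='east'), yielding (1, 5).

I call maze.sense(dir='east'), → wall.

Then maze.sense(dir='north'), giving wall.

Using maze.sense(dir='south'), → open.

Invoking stack.push(x='south'), giving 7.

I try maze.move(dir='south'), — result: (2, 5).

Calling maze.sense(dir='east'), — result: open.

I invoke stack.push(x='east'), → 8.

I use maze.move(dir='east'), : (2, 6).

Next I call maze.sense(dir='east'), → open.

I call stack.push(x='east'), and get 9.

Now I run maze.move(dir='east'), and observe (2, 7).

I use maze.sense(dir='east'), — result: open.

Then stack.push(x='east'), and observe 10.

Using maze.move(dir='east'), and observe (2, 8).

Invoking maze.sense(dir='north'), : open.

Next I call stack.push(x='north'), and see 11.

Invoking maze.move(dir='north'), and observe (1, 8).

Using maze.sense(dir='north'), : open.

I call stack.push(x='north'), → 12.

I use maze.move(dir='north'), → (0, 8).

Now I run maze.sense(dir='west'), which returns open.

Calling stack.push(x='west'), : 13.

Calling maze.move(dir='west'), and get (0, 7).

Invoking maze.sense(dir='south'), — result: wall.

Next I call maze.sense(dir='west'), and get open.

I run stack.push(x='west'), and observe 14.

I use maze.move(dir='west'), and observe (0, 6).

I try stack.pop, : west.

I invoke maze.move(dir='east'), and see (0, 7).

I invoke stack.pop(), and see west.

I use maze.move(dir='east'), giving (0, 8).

Using stack.pop(), and see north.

I invoke maze.move(dir='south'), yielding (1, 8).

Now I run stack.pop, and observe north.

Next I call maze.move(dir='south'), — result: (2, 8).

I invoke maze.sense(dir='south'), yielding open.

Invoking stack.push(x='south'), and get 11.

I run maze.move(dir='south'), → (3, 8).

I use maze.sense(dir='south'), → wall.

Invoking maze.sense(dir='west'), which returns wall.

Calling stack.pop, and observe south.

Now I run maze.move(dir='north'), and observe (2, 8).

I use stack.pop(), → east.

Using maze.move(dir='west'), giving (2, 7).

I try stack.pop(), giving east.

I try maze.move(dir='west'), and observe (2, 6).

Using maze.sense(dir='south'), → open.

I try stack.push(x='south'), and observe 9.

I call maze.move(dir='south'), and see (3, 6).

Invoking maze.sense(dir='south'), yielding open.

I use stack.push(x='south'), which returns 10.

I run maze.move(dir='south'), — result: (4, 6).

Then maze.sense(dir='east'), yielding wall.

I use maze.sense(dir='south'), : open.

I invoke stack.push(x='south'), and observe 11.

Using maze.move(dir='south'), : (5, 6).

Now I run maze.sense(dir='east'), which returns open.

I call stack.push(x='east'), and observe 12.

I use maze.move(dir='east'), and observe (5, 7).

Then maze.sense(dir='east'), → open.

Invoking stack.push(x='east'), giving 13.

I call maze.move(dir='east'), which returns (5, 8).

I invoke maze.sense(dir='south'), and observe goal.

I call maze.move(dir='south'), : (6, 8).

Answer: (6, 8)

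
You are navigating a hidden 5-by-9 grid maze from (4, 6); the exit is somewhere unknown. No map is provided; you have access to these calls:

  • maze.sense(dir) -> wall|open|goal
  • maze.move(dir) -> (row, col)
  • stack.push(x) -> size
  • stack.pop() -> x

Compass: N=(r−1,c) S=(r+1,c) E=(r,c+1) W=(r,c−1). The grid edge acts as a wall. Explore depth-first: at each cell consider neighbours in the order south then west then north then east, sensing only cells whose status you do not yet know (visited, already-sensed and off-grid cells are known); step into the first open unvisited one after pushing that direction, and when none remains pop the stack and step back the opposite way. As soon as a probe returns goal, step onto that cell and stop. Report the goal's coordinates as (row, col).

$ maze.sense west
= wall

$ maze.sense north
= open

$ stack.push north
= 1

$ maze.move north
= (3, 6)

$ maze.sense west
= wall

$ maze.sense north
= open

$ stack.push north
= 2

$ maze.move north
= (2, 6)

$ maze.sense west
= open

$ stack.push west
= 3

$ maze.move west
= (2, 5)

$ maze.sense west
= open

$ stack.push west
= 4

$ maze.move west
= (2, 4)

$ maze.sense south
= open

$ stack.push south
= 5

$ maze.move south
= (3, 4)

$ maze.sense south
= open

$ stack.push south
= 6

$ maze.move south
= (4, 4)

$ maze.sense west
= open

$ stack.push west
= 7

$ maze.move west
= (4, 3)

$ maze.sense west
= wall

$ maze.sense north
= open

$ stack.push north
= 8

$ maze.move north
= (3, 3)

$ maze.sense west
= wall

$ maze.sense north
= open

$ stack.push north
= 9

$ maze.move north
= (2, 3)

$ maze.sense west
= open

$ stack.push west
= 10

$ maze.move west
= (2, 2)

$ maze.sense west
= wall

$ maze.sense north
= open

$ stack.push north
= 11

$ maze.move north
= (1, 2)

$ maze.sense west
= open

$ stack.push west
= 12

$ maze.move west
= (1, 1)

$ maze.sense west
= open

$ stack.push west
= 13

$ maze.move west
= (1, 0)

$ maze.sense south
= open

$ stack.push south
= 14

$ maze.move south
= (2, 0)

$ maze.sense south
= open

$ stack.push south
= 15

$ maze.move south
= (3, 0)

$ maze.sense south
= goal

$ maze.move south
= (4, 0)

Answer: (4, 0)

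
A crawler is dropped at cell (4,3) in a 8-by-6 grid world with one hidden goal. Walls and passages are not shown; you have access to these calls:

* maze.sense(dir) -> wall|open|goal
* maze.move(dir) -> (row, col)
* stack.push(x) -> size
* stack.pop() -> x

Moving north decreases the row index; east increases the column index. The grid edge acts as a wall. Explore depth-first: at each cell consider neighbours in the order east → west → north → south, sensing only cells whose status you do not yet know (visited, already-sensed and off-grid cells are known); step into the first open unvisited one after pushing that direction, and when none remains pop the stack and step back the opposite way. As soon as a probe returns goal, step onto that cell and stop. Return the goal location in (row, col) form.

# 1. maze.sense(dir='east') : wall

# 2. maze.sense(dir='west') : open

# 3. stack.push(x='west') : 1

# 4. maze.move(dir='west') : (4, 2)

# 5. maze.sense(dir='west') : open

# 6. stack.push(x='west') : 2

# 7. maze.move(dir='west') : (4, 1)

# 8. maze.sense(dir='west') : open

# 9. stack.push(x='west') : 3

# 10. maze.move(dir='west') : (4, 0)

# 11. maze.sense(dir='north') : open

# 12. stack.push(x='north') : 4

# 13. maze.move(dir='north') : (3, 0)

# 14. maze.sense(dir='east') : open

# 15. stack.push(x='east') : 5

# 16. maze.move(dir='east') : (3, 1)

# 17. maze.sense(dir='east') : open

# 18. stack.push(x='east') : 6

# 19. maze.move(dir='east') : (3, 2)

# 20. maze.sense(dir='east') : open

# 21. stack.push(x='east') : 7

# 22. maze.move(dir='east') : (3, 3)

# 23. maze.sense(dir='east') : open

# 24. stack.push(x='east') : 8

# 25. maze.move(dir='east') : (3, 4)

# 26. maze.sense(dir='east') : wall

# 27. maze.sense(dir='north') : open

# 28. stack.push(x='north') : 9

# 29. maze.move(dir='north') : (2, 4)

# 30. maze.sense(dir='east') : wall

# 31. maze.sense(dir='west') : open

# 32. stack.push(x='west') : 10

# 33. maze.move(dir='west') : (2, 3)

# 34. maze.sense(dir='west') : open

# 35. stack.push(x='west') : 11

# 36. maze.move(dir='west') : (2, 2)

# 37. maze.sense(dir='west') : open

# 38. stack.push(x='west') : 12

# 39. maze.move(dir='west') : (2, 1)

# 40. maze.sense(dir='west') : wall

# 41. maze.sense(dir='north') : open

# 42. stack.push(x='north') : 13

# 43. maze.move(dir='north') : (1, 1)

# 44. maze.sense(dir='east') : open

# 45. stack.push(x='east') : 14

# 46. maze.move(dir='east') : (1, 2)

# 47. maze.sense(dir='east') : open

# 48. stack.push(x='east') : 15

# 49. maze.move(dir='east') : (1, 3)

# 50. maze.sense(dir='east') : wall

# 51. maze.sense(dir='north') : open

# 52. stack.push(x='north') : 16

# 53. maze.move(dir='north') : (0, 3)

# 54. maze.sense(dir='east') : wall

# 55. maze.sense(dir='west') : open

# 56. stack.push(x='west') : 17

# 57. maze.move(dir='west') : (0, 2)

# 58. maze.sense(dir='west') : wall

# 59. stack.pop() : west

# 60. maze.move(dir='east') : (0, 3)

# 61. stack.pop() : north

# 62. maze.move(dir='south') : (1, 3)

# 63. stack.pop() : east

# 64. maze.move(dir='west') : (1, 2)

# 65. stack.pop() : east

# 66. maze.move(dir='west') : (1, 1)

# 67. maze.sense(dir='west') : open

# 68. stack.push(x='west') : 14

# 69. maze.move(dir='west') : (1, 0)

# 70. maze.sense(dir='north') : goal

# 71. maze.move(dir='north') : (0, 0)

Answer: (0, 0)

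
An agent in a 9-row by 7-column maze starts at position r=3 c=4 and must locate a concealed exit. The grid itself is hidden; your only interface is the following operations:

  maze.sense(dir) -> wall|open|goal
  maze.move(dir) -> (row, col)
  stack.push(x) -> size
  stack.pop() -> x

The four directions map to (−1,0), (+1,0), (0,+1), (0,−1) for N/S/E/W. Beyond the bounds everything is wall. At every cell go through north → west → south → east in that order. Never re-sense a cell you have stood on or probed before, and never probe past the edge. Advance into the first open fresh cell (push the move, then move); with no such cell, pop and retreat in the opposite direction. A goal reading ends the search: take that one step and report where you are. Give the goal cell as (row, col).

Using maze.sense on dir='north', giving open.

I try stack.push on x='north', and get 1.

I try maze.move on dir='north', and get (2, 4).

Using maze.sense on dir='north', which returns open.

Using stack.push on x='north', and observe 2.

Then maze.move on dir='north', and get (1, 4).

I run maze.sense on dir='north', and see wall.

Invoking maze.sense on dir='west', and see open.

Now I run stack.push on x='west', — result: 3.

I use maze.move on dir='west', : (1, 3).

I call maze.sense on dir='north', : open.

Next I call stack.push on x='north', — result: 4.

I use maze.move on dir='north', — result: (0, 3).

Using maze.sense on dir='west', : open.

I use stack.push on x='west', → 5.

I invoke maze.move on dir='west', : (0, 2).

I use maze.sense on dir='west', → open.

I invoke stack.push on x='west', and observe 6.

Then maze.move on dir='west', → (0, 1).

Next I call maze.sense on dir='west', → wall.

Next I call maze.sense on dir='south', which returns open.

Using stack.push on x='south', which returns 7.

Next I call maze.move on dir='south', : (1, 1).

Using maze.sense on dir='west', → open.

I use stack.push on x='west', and get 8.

Then maze.move on dir='west', which returns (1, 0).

Using maze.sense on dir='south', → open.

Invoking stack.push on x='south', — result: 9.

Next I call maze.move on dir='south', giving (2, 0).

Using maze.sense on dir='south', — result: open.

I run stack.push on x='south', which returns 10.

Then maze.move on dir='south', and get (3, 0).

Invoking maze.sense on dir='south', — result: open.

I call stack.push on x='south', which returns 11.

I try maze.move on dir='south', which returns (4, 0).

Now I run maze.sense on dir='south', : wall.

Calling maze.sense on dir='east', — result: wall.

I use stack.pop, — result: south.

Next I call maze.move on dir='north', and observe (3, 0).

Calling maze.sense on dir='east', and see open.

Calling stack.push on x='east', and get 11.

Invoking maze.move on dir='east', yielding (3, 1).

I try maze.sense on dir='north', yielding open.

I run stack.push on x='north', : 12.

Now I run maze.move on dir='north', and observe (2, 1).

Calling maze.sense on dir='east', giving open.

I try stack.push on x='east', yielding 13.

Invoking maze.move on dir='east', giving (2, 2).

I try maze.sense on dir='north', and see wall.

Invoking maze.sense on dir='south', which returns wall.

I invoke maze.sense on dir='east', : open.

Calling stack.push on x='east', yielding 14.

I try maze.move on dir='east', : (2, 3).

Using maze.sense on dir='south', yielding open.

Then stack.push on x='south', giving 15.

Next I call maze.move on dir='south', yielding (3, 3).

Now I run maze.sense on dir='south', which returns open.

Now I run stack.push on x='south', and see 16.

Now I run maze.move on dir='south', which returns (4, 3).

I call maze.sense on dir='west', which returns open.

I try stack.push on x='west', → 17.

I try maze.move on dir='west', — result: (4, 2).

Invoking maze.sense on dir='south', — result: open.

I call stack.push on x='south', : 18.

Invoking maze.move on dir='south', and observe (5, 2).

Next I call maze.sense on dir='west', giving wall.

I run maze.sense on dir='south', → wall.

I run maze.sense on dir='east', and get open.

Calling stack.push on x='east', which returns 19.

I try maze.move on dir='east', and see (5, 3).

Using maze.sense on dir='south', — result: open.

I call stack.push on x='south', and observe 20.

Calling maze.move on dir='south', and get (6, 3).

Then maze.sense on dir='south', → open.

Invoking stack.push on x='south', yielding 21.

I call maze.move on dir='south', and get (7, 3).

I invoke maze.sense on dir='west', and observe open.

I run stack.push on x='west', yielding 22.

Then maze.move on dir='west', — result: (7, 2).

I invoke maze.sense on dir='west', yielding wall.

Now I run maze.sense on dir='south', and see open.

Invoking stack.push on x='south', — result: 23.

I run maze.move on dir='south', and observe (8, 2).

Then maze.sense on dir='west', yielding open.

I use stack.push on x='west', which returns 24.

I try maze.move on dir='west', and see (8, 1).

I invoke maze.sense on dir='west', yielding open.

I run stack.push on x='west', yielding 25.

Then maze.move on dir='west', and get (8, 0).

Invoking maze.sense on dir='north', : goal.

Now I run maze.move on dir='north', and get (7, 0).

Answer: (7, 0)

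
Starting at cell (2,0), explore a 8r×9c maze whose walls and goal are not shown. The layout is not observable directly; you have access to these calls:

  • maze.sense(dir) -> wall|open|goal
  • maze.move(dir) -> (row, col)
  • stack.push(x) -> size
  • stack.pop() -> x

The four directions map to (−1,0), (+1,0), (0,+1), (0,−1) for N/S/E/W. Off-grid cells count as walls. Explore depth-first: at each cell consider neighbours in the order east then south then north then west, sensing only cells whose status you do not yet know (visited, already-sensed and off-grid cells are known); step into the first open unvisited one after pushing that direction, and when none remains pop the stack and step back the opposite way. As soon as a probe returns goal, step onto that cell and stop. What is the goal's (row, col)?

Act: sense[dir='east']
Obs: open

Act: push[x='east']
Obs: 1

Act: move[dir='east']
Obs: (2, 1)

Act: sense[dir='east']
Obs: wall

Act: sense[dir='south']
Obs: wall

Act: sense[dir='north']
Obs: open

Act: push[x='north']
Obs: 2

Act: move[dir='north']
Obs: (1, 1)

Act: sense[dir='east']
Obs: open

Act: push[x='east']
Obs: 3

Act: move[dir='east']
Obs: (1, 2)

Act: sense[dir='east']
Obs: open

Act: push[x='east']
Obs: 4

Act: move[dir='east']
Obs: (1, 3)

Act: sense[dir='east']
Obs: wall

Act: sense[dir='south']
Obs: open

Act: push[x='south']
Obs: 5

Act: move[dir='south']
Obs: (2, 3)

Act: sense[dir='east']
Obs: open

Act: push[x='east']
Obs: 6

Act: move[dir='east']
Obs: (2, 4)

Act: sense[dir='east']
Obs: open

Act: push[x='east']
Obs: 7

Act: move[dir='east']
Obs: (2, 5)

Act: sense[dir='east']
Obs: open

Act: push[x='east']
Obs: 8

Act: move[dir='east']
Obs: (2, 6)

Act: sense[dir='east']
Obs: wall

Act: sense[dir='south']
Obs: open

Act: push[x='south']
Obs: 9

Act: move[dir='south']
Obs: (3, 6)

Act: sense[dir='east']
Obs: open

Act: push[x='east']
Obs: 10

Act: move[dir='east']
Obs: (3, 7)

Act: sense[dir='east']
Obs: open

Act: push[x='east']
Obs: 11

Act: move[dir='east']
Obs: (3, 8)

Act: sense[dir='south']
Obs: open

Act: push[x='south']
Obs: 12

Act: move[dir='south']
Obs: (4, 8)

Act: sense[dir='south']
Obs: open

Act: push[x='south']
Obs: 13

Act: move[dir='south']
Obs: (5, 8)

Act: sense[dir='south']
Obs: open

Act: push[x='south']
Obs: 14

Act: move[dir='south']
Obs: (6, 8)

Act: sense[dir='south']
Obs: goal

Act: move[dir='south']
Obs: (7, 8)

Answer: (7, 8)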